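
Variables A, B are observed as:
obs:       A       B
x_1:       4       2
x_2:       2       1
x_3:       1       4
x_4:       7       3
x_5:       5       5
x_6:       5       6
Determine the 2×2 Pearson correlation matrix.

Step 1 — column means:
  mean(A) = (4 + 2 + 1 + 7 + 5 + 5) / 6 = 24/6 = 4
  mean(B) = (2 + 1 + 4 + 3 + 5 + 6) / 6 = 21/6 = 3.5

Step 2 — sample variances and covariances s[i,j] = (1/(n-1)) · Σ_k (x_{k,i} - mean_i) · (x_{k,j} - mean_j), with n-1 = 5:
  s[A,A] = ((0)·(0) + (-2)·(-2) + (-3)·(-3) + (3)·(3) + (1)·(1) + (1)·(1)) / 5 = 24/5 = 4.8
  s[A,B] = ((0)·(-1.5) + (-2)·(-2.5) + (-3)·(0.5) + (3)·(-0.5) + (1)·(1.5) + (1)·(2.5)) / 5 = 6/5 = 1.2
  s[B,B] = ((-1.5)·(-1.5) + (-2.5)·(-2.5) + (0.5)·(0.5) + (-0.5)·(-0.5) + (1.5)·(1.5) + (2.5)·(2.5)) / 5 = 17.5/5 = 3.5
  Sample standard deviations s_i = √(s[i,i]):
  s(A) = √(4.8) = 2.1909
  s(B) = √(3.5) = 1.8708

Step 3 — r_{ij} = s_{ij} / (s_i · s_j):
  r[A,A] = 1 (diagonal).
  r[A,B] = 1.2 / (2.1909 · 1.8708) = 1.2 / 4.0988 = 0.2928
  r[B,B] = 1 (diagonal).

R is symmetric with unit diagonal. Assembling:

R = [[1, 0.2928],
 [0.2928, 1]]


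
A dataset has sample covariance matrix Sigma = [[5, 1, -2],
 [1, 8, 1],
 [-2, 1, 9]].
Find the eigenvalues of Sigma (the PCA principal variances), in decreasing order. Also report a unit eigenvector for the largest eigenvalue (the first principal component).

Step 1 — characteristic polynomial p(λ) = det(λI - Sigma) = λ³ - tr·λ² + c_1·λ - det, where tr = trace, c_1 = sum of the principal 2×2 minors, det = det(Sigma):
  tr = 5 + 8 + 9 = 22,
  c_1 = (5·8 - (1)²) + (5·9 - (-2)²) + (8·9 - (1)²) = 39 + 41 + 71 = 151,
  det = 5·(8·9 - (1)²) - (1)·((1)·9 - (1)·(-2)) + (-2)·((1)·(1) - 8·(-2)) = 5·(71) - (1)·(11) + (-2)·(17) = 310.
  So p(λ) = λ³ - 22λ² + 151λ - 310.
Step 2 — look for an integer root (rational root theorem: any rational root is an integer divisor of 310). Testing λ = 10:
  p(10) = 1000 - 2200 + 1510 - 310 = 0  ✓
  Dividing out (λ - 10): p(λ) = (λ - 10)(λ² - 12λ + 31).
Step 3 — remaining eigenvalues from the quadratic λ² - 12λ + 31 = 0:
  Δ = 12² - 4·31 = 144 - 124 = 20,  λ = (12 ± √20)/2 = (12 ± 4.4721)/2 ≈ 8.2361 or 3.7639.
  Sorted: λ_1 = 10,  λ_2 = 8.2361,  λ_3 = 3.7639  (check: sum = 22 = tr ✓).

Step 4 — unit eigenvector for λ_1 = 10: v spans the null space of (Sigma - λ_1 I), whose rows are
  r_1 = (-5, 1, -2),  r_2 = (1, -2, 1),  r_3 = (-2, 1, -1).
  v is orthogonal to every row, so take v ∝ r_1 × r_2 = ((1)·(1) - (-2)·(-2), (-2)·(1) - (-5)·(1), (-5)·(-2) - (1)·(1)) = (-3, 3, 9).
  Rescale (divide by 3; multiply by -1 so the first nonzero entry is positive): u = (1, -1, -3).
  ||u|| = √((1)² + (-1)² + (-3)²) = √(11) ≈ 3.3166,  v_1 = u/||u|| ≈ (0.3015, -0.3015, -0.9045) (||v_1|| = 1).

λ_1 = 10,  λ_2 = 8.2361,  λ_3 = 3.7639;  v_1 ≈ (0.3015, -0.3015, -0.9045)


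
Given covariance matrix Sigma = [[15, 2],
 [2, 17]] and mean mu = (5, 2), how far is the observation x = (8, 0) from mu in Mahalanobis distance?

Step 1 — centre the observation: (x - mu) = (3, -2).

Step 2 — invert Sigma. det(Sigma) = 15·17 - (2)² = 251.
  Sigma^{-1} = (1/det) · [[d, -b], [-b, a]] = [[0.0677, -0.008],
 [-0.008, 0.0598]].

Step 3 — form the quadratic (x - mu)^T · Sigma^{-1} · (x - mu):
  Sigma^{-1} · (x - mu) = (0.2191, -0.1434).
  (x - mu)^T · [Sigma^{-1} · (x - mu)] = (3)·(0.2191) + (-2)·(-0.1434) = 0.9442.

Step 4 — take square root: d = √(0.9442) ≈ 0.9717.

d(x, mu) = √(0.9442) ≈ 0.9717


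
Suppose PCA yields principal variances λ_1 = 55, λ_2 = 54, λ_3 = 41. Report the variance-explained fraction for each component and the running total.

Step 1 — total variance = trace(Sigma) = Σ λ_i = 55 + 54 + 41 = 150.

Step 2 — fraction explained by component i = λ_i / Σ λ:
  PC1: 55/150 = 0.3667
  PC2: 54/150 = 0.36
  PC3: 41/150 = 0.2733

Step 3 — cumulative fraction after k components = (λ_1 + ... + λ_k) / Σ λ:
  k = 1: 55/150 = 0.3667
  k = 2: (55 + 54)/150 = 109/150 = 0.7267
  k = 3: (55 + 54 + 41)/150 = 150/150 = 1

Summary (fraction, with percent):

explained: PC1 0.3667 (36.67%), PC2 0.36 (36%), PC3 0.2733 (27.33%);  cumulative: 0.3667, 0.7267, 1


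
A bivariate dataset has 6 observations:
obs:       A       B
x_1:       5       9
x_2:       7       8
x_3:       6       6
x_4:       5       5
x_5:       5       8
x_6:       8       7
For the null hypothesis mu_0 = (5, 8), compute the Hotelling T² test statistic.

Step 1 — sample mean vector:
  mean(A) = (5 + 7 + 6 + 5 + 5 + 8) / 6 = 36/6 = 6
  mean(B) = (9 + 8 + 6 + 5 + 8 + 7) / 6 = 43/6 = 7.1667
  x̄ = (6, 7.1667),  deviation x̄ - mu_0 = (6, 7.1667) - (5, 8) = (1, -0.8333).

Step 2 — sample covariance matrix, S[i,j] = (1/(n-1)) · Σ_k (x_{k,i} - mean_i) · (x_{k,j} - mean_j), divisor n-1 = 5:
  S[A,A] = ((-1)·(-1) + (1)·(1) + (0)·(0) + (-1)·(-1) + (-1)·(-1) + (2)·(2)) / 5 = 8/5 = 1.6
  S[A,B] = ((-1)·(1.8333) + (1)·(0.8333) + (0)·(-1.1667) + (-1)·(-2.1667) + (-1)·(0.8333) + (2)·(-0.1667)) / 5 = 0/5 = 0
  S[B,B] = ((1.8333)·(1.8333) + (0.8333)·(0.8333) + (-1.1667)·(-1.1667) + (-2.1667)·(-2.1667) + (0.8333)·(0.8333) + (-0.1667)·(-0.1667)) / 5 = 10.8333/5 = 2.1667
  S = [[1.6, 0],
 [0, 2.1667]].

Step 3 — invert S. det(S) = 1.6·2.1667 - (0)² = 3.4667.
  S^{-1} = (1/det) · [[d, -b], [-b, a]] = [[0.625, 0],
 [0, 0.4615]].

Step 4 — quadratic form (x̄ - mu_0)^T · S^{-1} · (x̄ - mu_0):
  S^{-1} · (x̄ - mu_0) = (0.625, -0.3846),
  (x̄ - mu_0)^T · [...] = (1)·(0.625) + (-0.8333)·(-0.3846) = 0.9455.

Step 5 — scale by n: T² = 6 · 0.9455 = 5.6731.

T² ≈ 5.6731


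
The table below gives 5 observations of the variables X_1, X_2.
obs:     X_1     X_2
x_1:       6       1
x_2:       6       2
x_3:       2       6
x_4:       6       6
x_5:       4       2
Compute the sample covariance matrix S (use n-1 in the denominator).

Step 1 — column means:
  mean(X_1) = (6 + 6 + 2 + 6 + 4) / 5 = 24/5 = 4.8
  mean(X_2) = (1 + 2 + 6 + 6 + 2) / 5 = 17/5 = 3.4

Step 2 — sample covariance S[i,j] = (1/(n-1)) · Σ_k (x_{k,i} - mean_i) · (x_{k,j} - mean_j), with n-1 = 4.
  S[X_1,X_1] = ((1.2)·(1.2) + (1.2)·(1.2) + (-2.8)·(-2.8) + (1.2)·(1.2) + (-0.8)·(-0.8)) / 4 = 12.8/4 = 3.2
  S[X_1,X_2] = ((1.2)·(-2.4) + (1.2)·(-1.4) + (-2.8)·(2.6) + (1.2)·(2.6) + (-0.8)·(-1.4)) / 4 = -7.6/4 = -1.9
  S[X_2,X_2] = ((-2.4)·(-2.4) + (-1.4)·(-1.4) + (2.6)·(2.6) + (2.6)·(2.6) + (-1.4)·(-1.4)) / 4 = 23.2/4 = 5.8

S is symmetric (S[j,i] = S[i,j]). Assembling:

S = [[3.2, -1.9],
 [-1.9, 5.8]]


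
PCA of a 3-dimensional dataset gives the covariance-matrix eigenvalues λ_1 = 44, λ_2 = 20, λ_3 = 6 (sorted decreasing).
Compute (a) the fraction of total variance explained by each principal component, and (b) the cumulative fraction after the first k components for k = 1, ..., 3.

Step 1 — total variance = trace(Sigma) = Σ λ_i = 44 + 20 + 6 = 70.

Step 2 — fraction explained by component i = λ_i / Σ λ:
  PC1: 44/70 = 0.6286
  PC2: 20/70 = 0.2857
  PC3: 6/70 = 0.0857

Step 3 — cumulative fraction after k components = (λ_1 + ... + λ_k) / Σ λ:
  k = 1: 44/70 = 0.6286
  k = 2: (44 + 20)/70 = 64/70 = 0.9143
  k = 3: (44 + 20 + 6)/70 = 70/70 = 1

Summary (fraction, with percent):

explained: PC1 0.6286 (62.86%), PC2 0.2857 (28.57%), PC3 0.0857 (8.57%);  cumulative: 0.6286, 0.9143, 1


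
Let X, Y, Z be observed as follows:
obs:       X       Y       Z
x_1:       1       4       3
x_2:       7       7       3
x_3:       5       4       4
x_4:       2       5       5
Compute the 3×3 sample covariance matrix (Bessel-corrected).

Step 1 — column means:
  mean(X) = (1 + 7 + 5 + 2) / 4 = 15/4 = 3.75
  mean(Y) = (4 + 7 + 4 + 5) / 4 = 20/4 = 5
  mean(Z) = (3 + 3 + 4 + 5) / 4 = 15/4 = 3.75

Step 2 — sample covariance S[i,j] = (1/(n-1)) · Σ_k (x_{k,i} - mean_i) · (x_{k,j} - mean_j), with n-1 = 3.
  S[X,X] = ((-2.75)·(-2.75) + (3.25)·(3.25) + (1.25)·(1.25) + (-1.75)·(-1.75)) / 3 = 22.75/3 = 7.5833
  S[X,Y] = ((-2.75)·(-1) + (3.25)·(2) + (1.25)·(-1) + (-1.75)·(0)) / 3 = 8/3 = 2.6667
  S[X,Z] = ((-2.75)·(-0.75) + (3.25)·(-0.75) + (1.25)·(0.25) + (-1.75)·(1.25)) / 3 = -2.25/3 = -0.75
  S[Y,Y] = ((-1)·(-1) + (2)·(2) + (-1)·(-1) + (0)·(0)) / 3 = 6/3 = 2
  S[Y,Z] = ((-1)·(-0.75) + (2)·(-0.75) + (-1)·(0.25) + (0)·(1.25)) / 3 = -1/3 = -0.3333
  S[Z,Z] = ((-0.75)·(-0.75) + (-0.75)·(-0.75) + (0.25)·(0.25) + (1.25)·(1.25)) / 3 = 2.75/3 = 0.9167

S is symmetric (S[j,i] = S[i,j]). Assembling:

S = [[7.5833, 2.6667, -0.75],
 [2.6667, 2, -0.3333],
 [-0.75, -0.3333, 0.9167]]


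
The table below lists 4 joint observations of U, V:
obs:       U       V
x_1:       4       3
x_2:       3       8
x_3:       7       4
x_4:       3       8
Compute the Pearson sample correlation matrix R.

Step 1 — column means:
  mean(U) = (4 + 3 + 7 + 3) / 4 = 17/4 = 4.25
  mean(V) = (3 + 8 + 4 + 8) / 4 = 23/4 = 5.75

Step 2 — sample variances and covariances s[i,j] = (1/(n-1)) · Σ_k (x_{k,i} - mean_i) · (x_{k,j} - mean_j), with n-1 = 3:
  s[U,U] = ((-0.25)·(-0.25) + (-1.25)·(-1.25) + (2.75)·(2.75) + (-1.25)·(-1.25)) / 3 = 10.75/3 = 3.5833
  s[U,V] = ((-0.25)·(-2.75) + (-1.25)·(2.25) + (2.75)·(-1.75) + (-1.25)·(2.25)) / 3 = -9.75/3 = -3.25
  s[V,V] = ((-2.75)·(-2.75) + (2.25)·(2.25) + (-1.75)·(-1.75) + (2.25)·(2.25)) / 3 = 20.75/3 = 6.9167
  Sample standard deviations s_i = √(s[i,i]):
  s(U) = √(3.5833) = 1.893
  s(V) = √(6.9167) = 2.63

Step 3 — r_{ij} = s_{ij} / (s_i · s_j):
  r[U,U] = 1 (diagonal).
  r[U,V] = -3.25 / (1.893 · 2.63) = -3.25 / 4.9784 = -0.6528
  r[V,V] = 1 (diagonal).

R is symmetric with unit diagonal. Assembling:

R = [[1, -0.6528],
 [-0.6528, 1]]


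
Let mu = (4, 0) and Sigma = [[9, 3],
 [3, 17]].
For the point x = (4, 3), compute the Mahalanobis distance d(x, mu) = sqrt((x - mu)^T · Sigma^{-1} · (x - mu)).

Step 1 — centre the observation: (x - mu) = (0, 3).

Step 2 — invert Sigma. det(Sigma) = 9·17 - (3)² = 144.
  Sigma^{-1} = (1/det) · [[d, -b], [-b, a]] = [[0.1181, -0.0208],
 [-0.0208, 0.0625]].

Step 3 — form the quadratic (x - mu)^T · Sigma^{-1} · (x - mu):
  Sigma^{-1} · (x - mu) = (-0.0625, 0.1875).
  (x - mu)^T · [Sigma^{-1} · (x - mu)] = (0)·(-0.0625) + (3)·(0.1875) = 0.5625.

Step 4 — take square root: d = √(0.5625) ≈ 0.75.

d(x, mu) = √(0.5625) ≈ 0.75


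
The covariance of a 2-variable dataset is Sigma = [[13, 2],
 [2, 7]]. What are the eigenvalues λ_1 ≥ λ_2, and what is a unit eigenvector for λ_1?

Step 1 — characteristic polynomial of 2×2 Sigma:
  det(Sigma - λI) = λ² - trace · λ + det = 0.
  trace = 13 + 7 = 20, det = 13·7 - (2)² = 87.
Step 2 — discriminant:
  Δ = trace² - 4·det = 400 - 348 = 52.
Step 3 — eigenvalues:
  λ = (trace ± √Δ)/2 = (20 ± 7.2111)/2,
  λ_1 = 13.6056,  λ_2 = 6.3944.

Step 4 — unit eigenvector for λ_1: solve (Sigma - λ_1 I)v = 0. First row:
  (13 - 13.6056)·v_x + (2)·v_y = 0, i.e. (-0.6056)·v_x + (2)·v_y = 0,
  so v ∝ (b, λ_1 - a) = (2, 0.6056) = u.
  ||u|| = √((2)² + (0.6056)²) = √(4.3667) ≈ 2.0897,
  v_1 = u/||u|| ≈ (0.9571, 0.2898) (||v_1|| = 1).

λ_1 = 13.6056,  λ_2 = 6.3944;  v_1 ≈ (0.9571, 0.2898)


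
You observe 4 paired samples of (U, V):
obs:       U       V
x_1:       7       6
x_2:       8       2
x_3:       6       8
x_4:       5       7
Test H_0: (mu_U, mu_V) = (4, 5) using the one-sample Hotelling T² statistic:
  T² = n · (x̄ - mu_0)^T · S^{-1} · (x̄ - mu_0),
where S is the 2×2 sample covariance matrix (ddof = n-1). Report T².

Step 1 — sample mean vector:
  mean(U) = (7 + 8 + 6 + 5) / 4 = 26/4 = 6.5
  mean(V) = (6 + 2 + 8 + 7) / 4 = 23/4 = 5.75
  x̄ = (6.5, 5.75),  deviation x̄ - mu_0 = (6.5, 5.75) - (4, 5) = (2.5, 0.75).

Step 2 — sample covariance matrix, S[i,j] = (1/(n-1)) · Σ_k (x_{k,i} - mean_i) · (x_{k,j} - mean_j), divisor n-1 = 3:
  S[U,U] = ((0.5)·(0.5) + (1.5)·(1.5) + (-0.5)·(-0.5) + (-1.5)·(-1.5)) / 3 = 5/3 = 1.6667
  S[U,V] = ((0.5)·(0.25) + (1.5)·(-3.75) + (-0.5)·(2.25) + (-1.5)·(1.25)) / 3 = -8.5/3 = -2.8333
  S[V,V] = ((0.25)·(0.25) + (-3.75)·(-3.75) + (2.25)·(2.25) + (1.25)·(1.25)) / 3 = 20.75/3 = 6.9167
  S = [[1.6667, -2.8333],
 [-2.8333, 6.9167]].

Step 3 — invert S. det(S) = 1.6667·6.9167 - (-2.8333)² = 3.5.
  S^{-1} = (1/det) · [[d, -b], [-b, a]] = [[1.9762, 0.8095],
 [0.8095, 0.4762]].

Step 4 — quadratic form (x̄ - mu_0)^T · S^{-1} · (x̄ - mu_0):
  S^{-1} · (x̄ - mu_0) = (5.5476, 2.381),
  (x̄ - mu_0)^T · [...] = (2.5)·(5.5476) + (0.75)·(2.381) = 15.6548.

Step 5 — scale by n: T² = 4 · 15.6548 = 62.619.

T² ≈ 62.619


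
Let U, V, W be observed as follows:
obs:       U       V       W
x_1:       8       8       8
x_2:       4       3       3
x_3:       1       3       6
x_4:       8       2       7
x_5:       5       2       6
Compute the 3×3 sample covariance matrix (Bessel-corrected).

Step 1 — column means:
  mean(U) = (8 + 4 + 1 + 8 + 5) / 5 = 26/5 = 5.2
  mean(V) = (8 + 3 + 3 + 2 + 2) / 5 = 18/5 = 3.6
  mean(W) = (8 + 3 + 6 + 7 + 6) / 5 = 30/5 = 6

Step 2 — sample covariance S[i,j] = (1/(n-1)) · Σ_k (x_{k,i} - mean_i) · (x_{k,j} - mean_j), with n-1 = 4.
  S[U,U] = ((2.8)·(2.8) + (-1.2)·(-1.2) + (-4.2)·(-4.2) + (2.8)·(2.8) + (-0.2)·(-0.2)) / 4 = 34.8/4 = 8.7
  S[U,V] = ((2.8)·(4.4) + (-1.2)·(-0.6) + (-4.2)·(-0.6) + (2.8)·(-1.6) + (-0.2)·(-1.6)) / 4 = 11.4/4 = 2.85
  S[U,W] = ((2.8)·(2) + (-1.2)·(-3) + (-4.2)·(0) + (2.8)·(1) + (-0.2)·(0)) / 4 = 12/4 = 3
  S[V,V] = ((4.4)·(4.4) + (-0.6)·(-0.6) + (-0.6)·(-0.6) + (-1.6)·(-1.6) + (-1.6)·(-1.6)) / 4 = 25.2/4 = 6.3
  S[V,W] = ((4.4)·(2) + (-0.6)·(-3) + (-0.6)·(0) + (-1.6)·(1) + (-1.6)·(0)) / 4 = 9/4 = 2.25
  S[W,W] = ((2)·(2) + (-3)·(-3) + (0)·(0) + (1)·(1) + (0)·(0)) / 4 = 14/4 = 3.5

S is symmetric (S[j,i] = S[i,j]). Assembling:

S = [[8.7, 2.85, 3],
 [2.85, 6.3, 2.25],
 [3, 2.25, 3.5]]


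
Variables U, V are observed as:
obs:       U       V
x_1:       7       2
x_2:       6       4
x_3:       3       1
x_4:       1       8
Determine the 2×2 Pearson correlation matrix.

Step 1 — column means:
  mean(U) = (7 + 6 + 3 + 1) / 4 = 17/4 = 4.25
  mean(V) = (2 + 4 + 1 + 8) / 4 = 15/4 = 3.75

Step 2 — sample variances and covariances s[i,j] = (1/(n-1)) · Σ_k (x_{k,i} - mean_i) · (x_{k,j} - mean_j), with n-1 = 3:
  s[U,U] = ((2.75)·(2.75) + (1.75)·(1.75) + (-1.25)·(-1.25) + (-3.25)·(-3.25)) / 3 = 22.75/3 = 7.5833
  s[U,V] = ((2.75)·(-1.75) + (1.75)·(0.25) + (-1.25)·(-2.75) + (-3.25)·(4.25)) / 3 = -14.75/3 = -4.9167
  s[V,V] = ((-1.75)·(-1.75) + (0.25)·(0.25) + (-2.75)·(-2.75) + (4.25)·(4.25)) / 3 = 28.75/3 = 9.5833
  Sample standard deviations s_i = √(s[i,i]):
  s(U) = √(7.5833) = 2.7538
  s(V) = √(9.5833) = 3.0957

Step 3 — r_{ij} = s_{ij} / (s_i · s_j):
  r[U,U] = 1 (diagonal).
  r[U,V] = -4.9167 / (2.7538 · 3.0957) = -4.9167 / 8.5249 = -0.5767
  r[V,V] = 1 (diagonal).

R is symmetric with unit diagonal. Assembling:

R = [[1, -0.5767],
 [-0.5767, 1]]


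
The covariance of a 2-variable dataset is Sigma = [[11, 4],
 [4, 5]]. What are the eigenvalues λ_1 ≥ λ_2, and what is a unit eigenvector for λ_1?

Step 1 — characteristic polynomial of 2×2 Sigma:
  det(Sigma - λI) = λ² - trace · λ + det = 0.
  trace = 11 + 5 = 16, det = 11·5 - (4)² = 39.
Step 2 — discriminant:
  Δ = trace² - 4·det = 256 - 156 = 100.
Step 3 — eigenvalues:
  λ = (trace ± √Δ)/2 = (16 ± 10)/2,
  λ_1 = 13,  λ_2 = 3.

Step 4 — unit eigenvector for λ_1: solve (Sigma - λ_1 I)v = 0. First row:
  (11 - 13)·v_x + (4)·v_y = 0, i.e. (-2)·v_x + (4)·v_y = 0,
  so v ∝ (b, λ_1 - a) = (4, 2) = u.
  ||u|| = √((4)² + (2)²) = √(20) ≈ 4.4721,
  v_1 = u/||u|| ≈ (0.8944, 0.4472) (||v_1|| = 1).

λ_1 = 13,  λ_2 = 3;  v_1 ≈ (0.8944, 0.4472)


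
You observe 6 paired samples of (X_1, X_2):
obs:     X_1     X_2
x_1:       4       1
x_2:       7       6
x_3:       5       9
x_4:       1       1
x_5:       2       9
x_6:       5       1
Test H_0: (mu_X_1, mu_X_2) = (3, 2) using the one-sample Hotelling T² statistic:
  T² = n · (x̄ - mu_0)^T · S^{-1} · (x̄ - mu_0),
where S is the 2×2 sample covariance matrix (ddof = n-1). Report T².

Step 1 — sample mean vector:
  mean(X_1) = (4 + 7 + 5 + 1 + 2 + 5) / 6 = 24/6 = 4
  mean(X_2) = (1 + 6 + 9 + 1 + 9 + 1) / 6 = 27/6 = 4.5
  x̄ = (4, 4.5),  deviation x̄ - mu_0 = (4, 4.5) - (3, 2) = (1, 2.5).

Step 2 — sample covariance matrix, S[i,j] = (1/(n-1)) · Σ_k (x_{k,i} - mean_i) · (x_{k,j} - mean_j), divisor n-1 = 5:
  S[X_1,X_1] = ((0)·(0) + (3)·(3) + (1)·(1) + (-3)·(-3) + (-2)·(-2) + (1)·(1)) / 5 = 24/5 = 4.8
  S[X_1,X_2] = ((0)·(-3.5) + (3)·(1.5) + (1)·(4.5) + (-3)·(-3.5) + (-2)·(4.5) + (1)·(-3.5)) / 5 = 7/5 = 1.4
  S[X_2,X_2] = ((-3.5)·(-3.5) + (1.5)·(1.5) + (4.5)·(4.5) + (-3.5)·(-3.5) + (4.5)·(4.5) + (-3.5)·(-3.5)) / 5 = 79.5/5 = 15.9
  S = [[4.8, 1.4],
 [1.4, 15.9]].

Step 3 — invert S. det(S) = 4.8·15.9 - (1.4)² = 74.36.
  S^{-1} = (1/det) · [[d, -b], [-b, a]] = [[0.2138, -0.0188],
 [-0.0188, 0.0646]].

Step 4 — quadratic form (x̄ - mu_0)^T · S^{-1} · (x̄ - mu_0):
  S^{-1} · (x̄ - mu_0) = (0.1668, 0.1425),
  (x̄ - mu_0)^T · [...] = (1)·(0.1668) + (2.5)·(0.1425) = 0.5231.

Step 5 — scale by n: T² = 6 · 0.5231 = 3.1388.

T² ≈ 3.1388


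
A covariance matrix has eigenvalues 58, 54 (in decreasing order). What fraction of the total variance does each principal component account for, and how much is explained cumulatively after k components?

Step 1 — total variance = trace(Sigma) = Σ λ_i = 58 + 54 = 112.

Step 2 — fraction explained by component i = λ_i / Σ λ:
  PC1: 58/112 = 0.5179
  PC2: 54/112 = 0.4821

Step 3 — cumulative fraction after k components = (λ_1 + ... + λ_k) / Σ λ:
  k = 1: 58/112 = 0.5179
  k = 2: (58 + 54)/112 = 112/112 = 1

Summary (fraction, with percent):

explained: PC1 0.5179 (51.79%), PC2 0.4821 (48.21%);  cumulative: 0.5179, 1


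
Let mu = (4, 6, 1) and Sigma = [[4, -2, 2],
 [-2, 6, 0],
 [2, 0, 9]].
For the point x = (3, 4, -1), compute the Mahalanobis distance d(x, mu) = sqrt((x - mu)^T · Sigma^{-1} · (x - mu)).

Step 1 — centre the observation: (x - mu) = (-1, -2, -2).

Step 2 — invert Sigma (cofactor / det for 3×3, or solve directly):
  Sigma^{-1} = [[0.3462, 0.1154, -0.0769],
 [0.1154, 0.2051, -0.0256],
 [-0.0769, -0.0256, 0.1282]].

Step 3 — form the quadratic (x - mu)^T · Sigma^{-1} · (x - mu):
  Sigma^{-1} · (x - mu) = (-0.4231, -0.4744, -0.1282).
  (x - mu)^T · [Sigma^{-1} · (x - mu)] = (-1)·(-0.4231) + (-2)·(-0.4744) + (-2)·(-0.1282) = 1.6282.

Step 4 — take square root: d = √(1.6282) ≈ 1.276.

d(x, mu) = √(1.6282) ≈ 1.276


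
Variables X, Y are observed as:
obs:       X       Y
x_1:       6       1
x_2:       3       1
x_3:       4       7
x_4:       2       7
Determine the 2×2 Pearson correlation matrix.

Step 1 — column means:
  mean(X) = (6 + 3 + 4 + 2) / 4 = 15/4 = 3.75
  mean(Y) = (1 + 1 + 7 + 7) / 4 = 16/4 = 4

Step 2 — sample variances and covariances s[i,j] = (1/(n-1)) · Σ_k (x_{k,i} - mean_i) · (x_{k,j} - mean_j), with n-1 = 3:
  s[X,X] = ((2.25)·(2.25) + (-0.75)·(-0.75) + (0.25)·(0.25) + (-1.75)·(-1.75)) / 3 = 8.75/3 = 2.9167
  s[X,Y] = ((2.25)·(-3) + (-0.75)·(-3) + (0.25)·(3) + (-1.75)·(3)) / 3 = -9/3 = -3
  s[Y,Y] = ((-3)·(-3) + (-3)·(-3) + (3)·(3) + (3)·(3)) / 3 = 36/3 = 12
  Sample standard deviations s_i = √(s[i,i]):
  s(X) = √(2.9167) = 1.7078
  s(Y) = √(12) = 3.4641

Step 3 — r_{ij} = s_{ij} / (s_i · s_j):
  r[X,X] = 1 (diagonal).
  r[X,Y] = -3 / (1.7078 · 3.4641) = -3 / 5.9161 = -0.5071
  r[Y,Y] = 1 (diagonal).

R is symmetric with unit diagonal. Assembling:

R = [[1, -0.5071],
 [-0.5071, 1]]


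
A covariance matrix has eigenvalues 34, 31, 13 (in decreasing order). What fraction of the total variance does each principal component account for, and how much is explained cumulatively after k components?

Step 1 — total variance = trace(Sigma) = Σ λ_i = 34 + 31 + 13 = 78.

Step 2 — fraction explained by component i = λ_i / Σ λ:
  PC1: 34/78 = 0.4359
  PC2: 31/78 = 0.3974
  PC3: 13/78 = 0.1667

Step 3 — cumulative fraction after k components = (λ_1 + ... + λ_k) / Σ λ:
  k = 1: 34/78 = 0.4359
  k = 2: (34 + 31)/78 = 65/78 = 0.8333
  k = 3: (34 + 31 + 13)/78 = 78/78 = 1

Summary (fraction, with percent):

explained: PC1 0.4359 (43.59%), PC2 0.3974 (39.74%), PC3 0.1667 (16.67%);  cumulative: 0.4359, 0.8333, 1


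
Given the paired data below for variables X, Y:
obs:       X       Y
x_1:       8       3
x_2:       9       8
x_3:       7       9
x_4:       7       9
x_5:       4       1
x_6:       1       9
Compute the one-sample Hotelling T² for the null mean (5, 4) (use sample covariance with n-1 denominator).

Step 1 — sample mean vector:
  mean(X) = (8 + 9 + 7 + 7 + 4 + 1) / 6 = 36/6 = 6
  mean(Y) = (3 + 8 + 9 + 9 + 1 + 9) / 6 = 39/6 = 6.5
  x̄ = (6, 6.5),  deviation x̄ - mu_0 = (6, 6.5) - (5, 4) = (1, 2.5).

Step 2 — sample covariance matrix, S[i,j] = (1/(n-1)) · Σ_k (x_{k,i} - mean_i) · (x_{k,j} - mean_j), divisor n-1 = 5:
  S[X,X] = ((2)·(2) + (3)·(3) + (1)·(1) + (1)·(1) + (-2)·(-2) + (-5)·(-5)) / 5 = 44/5 = 8.8
  S[X,Y] = ((2)·(-3.5) + (3)·(1.5) + (1)·(2.5) + (1)·(2.5) + (-2)·(-5.5) + (-5)·(2.5)) / 5 = 1/5 = 0.2
  S[Y,Y] = ((-3.5)·(-3.5) + (1.5)·(1.5) + (2.5)·(2.5) + (2.5)·(2.5) + (-5.5)·(-5.5) + (2.5)·(2.5)) / 5 = 63.5/5 = 12.7
  S = [[8.8, 0.2],
 [0.2, 12.7]].

Step 3 — invert S. det(S) = 8.8·12.7 - (0.2)² = 111.72.
  S^{-1} = (1/det) · [[d, -b], [-b, a]] = [[0.1137, -0.0018],
 [-0.0018, 0.0788]].

Step 4 — quadratic form (x̄ - mu_0)^T · S^{-1} · (x̄ - mu_0):
  S^{-1} · (x̄ - mu_0) = (0.1092, 0.1951),
  (x̄ - mu_0)^T · [...] = (1)·(0.1092) + (2.5)·(0.1951) = 0.597.

Step 5 — scale by n: T² = 6 · 0.597 = 3.5822.

T² ≈ 3.5822


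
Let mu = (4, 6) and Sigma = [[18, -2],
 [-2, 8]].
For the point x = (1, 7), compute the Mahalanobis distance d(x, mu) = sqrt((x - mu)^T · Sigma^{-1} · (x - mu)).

Step 1 — centre the observation: (x - mu) = (-3, 1).

Step 2 — invert Sigma. det(Sigma) = 18·8 - (-2)² = 140.
  Sigma^{-1} = (1/det) · [[d, -b], [-b, a]] = [[0.0571, 0.0143],
 [0.0143, 0.1286]].

Step 3 — form the quadratic (x - mu)^T · Sigma^{-1} · (x - mu):
  Sigma^{-1} · (x - mu) = (-0.1571, 0.0857).
  (x - mu)^T · [Sigma^{-1} · (x - mu)] = (-3)·(-0.1571) + (1)·(0.0857) = 0.5571.

Step 4 — take square root: d = √(0.5571) ≈ 0.7464.

d(x, mu) = √(0.5571) ≈ 0.7464


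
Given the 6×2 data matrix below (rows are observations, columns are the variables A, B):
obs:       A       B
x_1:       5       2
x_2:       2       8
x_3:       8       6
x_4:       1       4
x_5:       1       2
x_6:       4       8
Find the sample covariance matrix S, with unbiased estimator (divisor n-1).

Step 1 — column means:
  mean(A) = (5 + 2 + 8 + 1 + 1 + 4) / 6 = 21/6 = 3.5
  mean(B) = (2 + 8 + 6 + 4 + 2 + 8) / 6 = 30/6 = 5

Step 2 — sample covariance S[i,j] = (1/(n-1)) · Σ_k (x_{k,i} - mean_i) · (x_{k,j} - mean_j), with n-1 = 5.
  S[A,A] = ((1.5)·(1.5) + (-1.5)·(-1.5) + (4.5)·(4.5) + (-2.5)·(-2.5) + (-2.5)·(-2.5) + (0.5)·(0.5)) / 5 = 37.5/5 = 7.5
  S[A,B] = ((1.5)·(-3) + (-1.5)·(3) + (4.5)·(1) + (-2.5)·(-1) + (-2.5)·(-3) + (0.5)·(3)) / 5 = 7/5 = 1.4
  S[B,B] = ((-3)·(-3) + (3)·(3) + (1)·(1) + (-1)·(-1) + (-3)·(-3) + (3)·(3)) / 5 = 38/5 = 7.6

S is symmetric (S[j,i] = S[i,j]). Assembling:

S = [[7.5, 1.4],
 [1.4, 7.6]]


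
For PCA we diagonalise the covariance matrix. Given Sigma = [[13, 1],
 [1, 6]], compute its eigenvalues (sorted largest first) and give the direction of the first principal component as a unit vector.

Step 1 — characteristic polynomial of 2×2 Sigma:
  det(Sigma - λI) = λ² - trace · λ + det = 0.
  trace = 13 + 6 = 19, det = 13·6 - (1)² = 77.
Step 2 — discriminant:
  Δ = trace² - 4·det = 361 - 308 = 53.
Step 3 — eigenvalues:
  λ = (trace ± √Δ)/2 = (19 ± 7.2801)/2,
  λ_1 = 13.1401,  λ_2 = 5.8599.

Step 4 — unit eigenvector for λ_1: solve (Sigma - λ_1 I)v = 0. First row:
  (13 - 13.1401)·v_x + (1)·v_y = 0, i.e. (-0.1401)·v_x + (1)·v_y = 0,
  so v ∝ (b, λ_1 - a) = (1, 0.1401) = u.
  ||u|| = √((1)² + (0.1401)²) = √(1.0196) ≈ 1.0098,
  v_1 = u/||u|| ≈ (0.9903, 0.1387) (||v_1|| = 1).

λ_1 = 13.1401,  λ_2 = 5.8599;  v_1 ≈ (0.9903, 0.1387)


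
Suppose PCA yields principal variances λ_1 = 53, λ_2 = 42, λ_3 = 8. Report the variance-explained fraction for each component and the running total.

Step 1 — total variance = trace(Sigma) = Σ λ_i = 53 + 42 + 8 = 103.

Step 2 — fraction explained by component i = λ_i / Σ λ:
  PC1: 53/103 = 0.5146
  PC2: 42/103 = 0.4078
  PC3: 8/103 = 0.0777

Step 3 — cumulative fraction after k components = (λ_1 + ... + λ_k) / Σ λ:
  k = 1: 53/103 = 0.5146
  k = 2: (53 + 42)/103 = 95/103 = 0.9223
  k = 3: (53 + 42 + 8)/103 = 103/103 = 1

Summary (fraction, with percent):

explained: PC1 0.5146 (51.46%), PC2 0.4078 (40.78%), PC3 0.0777 (7.77%);  cumulative: 0.5146, 0.9223, 1


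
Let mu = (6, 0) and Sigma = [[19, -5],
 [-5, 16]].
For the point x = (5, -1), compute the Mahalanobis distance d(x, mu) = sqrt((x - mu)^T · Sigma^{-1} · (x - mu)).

Step 1 — centre the observation: (x - mu) = (-1, -1).

Step 2 — invert Sigma. det(Sigma) = 19·16 - (-5)² = 279.
  Sigma^{-1} = (1/det) · [[d, -b], [-b, a]] = [[0.0573, 0.0179],
 [0.0179, 0.0681]].

Step 3 — form the quadratic (x - mu)^T · Sigma^{-1} · (x - mu):
  Sigma^{-1} · (x - mu) = (-0.0753, -0.086).
  (x - mu)^T · [Sigma^{-1} · (x - mu)] = (-1)·(-0.0753) + (-1)·(-0.086) = 0.1613.

Step 4 — take square root: d = √(0.1613) ≈ 0.4016.

d(x, mu) = √(0.1613) ≈ 0.4016


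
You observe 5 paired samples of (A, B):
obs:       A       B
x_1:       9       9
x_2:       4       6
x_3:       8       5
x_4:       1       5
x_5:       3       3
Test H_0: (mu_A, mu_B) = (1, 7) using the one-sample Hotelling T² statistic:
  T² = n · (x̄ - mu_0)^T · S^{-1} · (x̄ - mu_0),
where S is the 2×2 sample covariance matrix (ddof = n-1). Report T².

Step 1 — sample mean vector:
  mean(A) = (9 + 4 + 8 + 1 + 3) / 5 = 25/5 = 5
  mean(B) = (9 + 6 + 5 + 5 + 3) / 5 = 28/5 = 5.6
  x̄ = (5, 5.6),  deviation x̄ - mu_0 = (5, 5.6) - (1, 7) = (4, -1.4).

Step 2 — sample covariance matrix, S[i,j] = (1/(n-1)) · Σ_k (x_{k,i} - mean_i) · (x_{k,j} - mean_j), divisor n-1 = 4:
  S[A,A] = ((4)·(4) + (-1)·(-1) + (3)·(3) + (-4)·(-4) + (-2)·(-2)) / 4 = 46/4 = 11.5
  S[A,B] = ((4)·(3.4) + (-1)·(0.4) + (3)·(-0.6) + (-4)·(-0.6) + (-2)·(-2.6)) / 4 = 19/4 = 4.75
  S[B,B] = ((3.4)·(3.4) + (0.4)·(0.4) + (-0.6)·(-0.6) + (-0.6)·(-0.6) + (-2.6)·(-2.6)) / 4 = 19.2/4 = 4.8
  S = [[11.5, 4.75],
 [4.75, 4.8]].

Step 3 — invert S. det(S) = 11.5·4.8 - (4.75)² = 32.6375.
  S^{-1} = (1/det) · [[d, -b], [-b, a]] = [[0.1471, -0.1455],
 [-0.1455, 0.3524]].

Step 4 — quadratic form (x̄ - mu_0)^T · S^{-1} · (x̄ - mu_0):
  S^{-1} · (x̄ - mu_0) = (0.792, -1.0755),
  (x̄ - mu_0)^T · [...] = (4)·(0.792) + (-1.4)·(-1.0755) = 4.6738.

Step 5 — scale by n: T² = 5 · 4.6738 = 23.3688.

T² ≈ 23.3688


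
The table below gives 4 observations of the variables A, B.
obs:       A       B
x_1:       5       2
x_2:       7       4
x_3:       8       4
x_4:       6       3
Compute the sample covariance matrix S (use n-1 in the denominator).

Step 1 — column means:
  mean(A) = (5 + 7 + 8 + 6) / 4 = 26/4 = 6.5
  mean(B) = (2 + 4 + 4 + 3) / 4 = 13/4 = 3.25

Step 2 — sample covariance S[i,j] = (1/(n-1)) · Σ_k (x_{k,i} - mean_i) · (x_{k,j} - mean_j), with n-1 = 3.
  S[A,A] = ((-1.5)·(-1.5) + (0.5)·(0.5) + (1.5)·(1.5) + (-0.5)·(-0.5)) / 3 = 5/3 = 1.6667
  S[A,B] = ((-1.5)·(-1.25) + (0.5)·(0.75) + (1.5)·(0.75) + (-0.5)·(-0.25)) / 3 = 3.5/3 = 1.1667
  S[B,B] = ((-1.25)·(-1.25) + (0.75)·(0.75) + (0.75)·(0.75) + (-0.25)·(-0.25)) / 3 = 2.75/3 = 0.9167

S is symmetric (S[j,i] = S[i,j]). Assembling:

S = [[1.6667, 1.1667],
 [1.1667, 0.9167]]


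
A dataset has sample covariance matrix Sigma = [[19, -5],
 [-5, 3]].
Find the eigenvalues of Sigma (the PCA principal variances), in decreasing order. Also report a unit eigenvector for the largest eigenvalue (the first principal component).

Step 1 — characteristic polynomial of 2×2 Sigma:
  det(Sigma - λI) = λ² - trace · λ + det = 0.
  trace = 19 + 3 = 22, det = 19·3 - (-5)² = 32.
Step 2 — discriminant:
  Δ = trace² - 4·det = 484 - 128 = 356.
Step 3 — eigenvalues:
  λ = (trace ± √Δ)/2 = (22 ± 18.868)/2,
  λ_1 = 20.434,  λ_2 = 1.566.

Step 4 — unit eigenvector for λ_1: solve (Sigma - λ_1 I)v = 0. First row:
  (19 - 20.434)·v_x + (-5)·v_y = 0, i.e. (-1.434)·v_x + (-5)·v_y = 0,
  so v ∝ (b, λ_1 - a) = (-5, 1.434); multiply by -1 so the first entry is positive: u = (5, -1.434).
  ||u|| = √((5)² + (-1.434)²) = √(27.0563) ≈ 5.2016,
  v_1 = u/||u|| ≈ (0.9612, -0.2757) (||v_1|| = 1).

λ_1 = 20.434,  λ_2 = 1.566;  v_1 ≈ (0.9612, -0.2757)


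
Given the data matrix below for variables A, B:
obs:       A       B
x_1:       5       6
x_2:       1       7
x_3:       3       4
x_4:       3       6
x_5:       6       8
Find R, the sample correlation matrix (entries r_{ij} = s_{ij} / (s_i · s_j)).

Step 1 — column means:
  mean(A) = (5 + 1 + 3 + 3 + 6) / 5 = 18/5 = 3.6
  mean(B) = (6 + 7 + 4 + 6 + 8) / 5 = 31/5 = 6.2

Step 2 — sample variances and covariances s[i,j] = (1/(n-1)) · Σ_k (x_{k,i} - mean_i) · (x_{k,j} - mean_j), with n-1 = 4:
  s[A,A] = ((1.4)·(1.4) + (-2.6)·(-2.6) + (-0.6)·(-0.6) + (-0.6)·(-0.6) + (2.4)·(2.4)) / 4 = 15.2/4 = 3.8
  s[A,B] = ((1.4)·(-0.2) + (-2.6)·(0.8) + (-0.6)·(-2.2) + (-0.6)·(-0.2) + (2.4)·(1.8)) / 4 = 3.4/4 = 0.85
  s[B,B] = ((-0.2)·(-0.2) + (0.8)·(0.8) + (-2.2)·(-2.2) + (-0.2)·(-0.2) + (1.8)·(1.8)) / 4 = 8.8/4 = 2.2
  Sample standard deviations s_i = √(s[i,i]):
  s(A) = √(3.8) = 1.9494
  s(B) = √(2.2) = 1.4832

Step 3 — r_{ij} = s_{ij} / (s_i · s_j):
  r[A,A] = 1 (diagonal).
  r[A,B] = 0.85 / (1.9494 · 1.4832) = 0.85 / 2.8914 = 0.294
  r[B,B] = 1 (diagonal).

R is symmetric with unit diagonal. Assembling:

R = [[1, 0.294],
 [0.294, 1]]


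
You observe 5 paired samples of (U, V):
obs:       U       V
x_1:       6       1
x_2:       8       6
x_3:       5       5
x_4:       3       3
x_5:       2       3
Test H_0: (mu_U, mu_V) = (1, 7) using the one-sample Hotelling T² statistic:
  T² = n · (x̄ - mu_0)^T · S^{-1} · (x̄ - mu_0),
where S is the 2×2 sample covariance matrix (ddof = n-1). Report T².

Step 1 — sample mean vector:
  mean(U) = (6 + 8 + 5 + 3 + 2) / 5 = 24/5 = 4.8
  mean(V) = (1 + 6 + 5 + 3 + 3) / 5 = 18/5 = 3.6
  x̄ = (4.8, 3.6),  deviation x̄ - mu_0 = (4.8, 3.6) - (1, 7) = (3.8, -3.4).

Step 2 — sample covariance matrix, S[i,j] = (1/(n-1)) · Σ_k (x_{k,i} - mean_i) · (x_{k,j} - mean_j), divisor n-1 = 4:
  S[U,U] = ((1.2)·(1.2) + (3.2)·(3.2) + (0.2)·(0.2) + (-1.8)·(-1.8) + (-2.8)·(-2.8)) / 4 = 22.8/4 = 5.7
  S[U,V] = ((1.2)·(-2.6) + (3.2)·(2.4) + (0.2)·(1.4) + (-1.8)·(-0.6) + (-2.8)·(-0.6)) / 4 = 7.6/4 = 1.9
  S[V,V] = ((-2.6)·(-2.6) + (2.4)·(2.4) + (1.4)·(1.4) + (-0.6)·(-0.6) + (-0.6)·(-0.6)) / 4 = 15.2/4 = 3.8
  S = [[5.7, 1.9],
 [1.9, 3.8]].

Step 3 — invert S. det(S) = 5.7·3.8 - (1.9)² = 18.05.
  S^{-1} = (1/det) · [[d, -b], [-b, a]] = [[0.2105, -0.1053],
 [-0.1053, 0.3158]].

Step 4 — quadratic form (x̄ - mu_0)^T · S^{-1} · (x̄ - mu_0):
  S^{-1} · (x̄ - mu_0) = (1.1579, -1.4737),
  (x̄ - mu_0)^T · [...] = (3.8)·(1.1579) + (-3.4)·(-1.4737) = 9.4105.

Step 5 — scale by n: T² = 5 · 9.4105 = 47.0526.

T² ≈ 47.0526


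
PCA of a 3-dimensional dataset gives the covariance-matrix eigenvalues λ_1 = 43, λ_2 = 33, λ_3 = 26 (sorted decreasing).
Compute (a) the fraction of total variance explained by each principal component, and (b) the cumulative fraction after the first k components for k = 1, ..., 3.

Step 1 — total variance = trace(Sigma) = Σ λ_i = 43 + 33 + 26 = 102.

Step 2 — fraction explained by component i = λ_i / Σ λ:
  PC1: 43/102 = 0.4216
  PC2: 33/102 = 0.3235
  PC3: 26/102 = 0.2549

Step 3 — cumulative fraction after k components = (λ_1 + ... + λ_k) / Σ λ:
  k = 1: 43/102 = 0.4216
  k = 2: (43 + 33)/102 = 76/102 = 0.7451
  k = 3: (43 + 33 + 26)/102 = 102/102 = 1

Summary (fraction, with percent):

explained: PC1 0.4216 (42.16%), PC2 0.3235 (32.35%), PC3 0.2549 (25.49%);  cumulative: 0.4216, 0.7451, 1


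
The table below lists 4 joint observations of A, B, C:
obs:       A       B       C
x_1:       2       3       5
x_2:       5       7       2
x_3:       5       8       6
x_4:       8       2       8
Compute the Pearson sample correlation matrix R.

Step 1 — column means:
  mean(A) = (2 + 5 + 5 + 8) / 4 = 20/4 = 5
  mean(B) = (3 + 7 + 8 + 2) / 4 = 20/4 = 5
  mean(C) = (5 + 2 + 6 + 8) / 4 = 21/4 = 5.25

Step 2 — sample variances and covariances s[i,j] = (1/(n-1)) · Σ_k (x_{k,i} - mean_i) · (x_{k,j} - mean_j), with n-1 = 3:
  s[A,A] = ((-3)·(-3) + (0)·(0) + (0)·(0) + (3)·(3)) / 3 = 18/3 = 6
  s[A,B] = ((-3)·(-2) + (0)·(2) + (0)·(3) + (3)·(-3)) / 3 = -3/3 = -1
  s[A,C] = ((-3)·(-0.25) + (0)·(-3.25) + (0)·(0.75) + (3)·(2.75)) / 3 = 9/3 = 3
  s[B,B] = ((-2)·(-2) + (2)·(2) + (3)·(3) + (-3)·(-3)) / 3 = 26/3 = 8.6667
  s[B,C] = ((-2)·(-0.25) + (2)·(-3.25) + (3)·(0.75) + (-3)·(2.75)) / 3 = -12/3 = -4
  s[C,C] = ((-0.25)·(-0.25) + (-3.25)·(-3.25) + (0.75)·(0.75) + (2.75)·(2.75)) / 3 = 18.75/3 = 6.25
  Sample standard deviations s_i = √(s[i,i]):
  s(A) = √(6) = 2.4495
  s(B) = √(8.6667) = 2.9439
  s(C) = √(6.25) = 2.5

Step 3 — r_{ij} = s_{ij} / (s_i · s_j):
  r[A,A] = 1 (diagonal).
  r[A,B] = -1 / (2.4495 · 2.9439) = -1 / 7.2111 = -0.1387
  r[A,C] = 3 / (2.4495 · 2.5) = 3 / 6.1237 = 0.4899
  r[B,B] = 1 (diagonal).
  r[B,C] = -4 / (2.9439 · 2.5) = -4 / 7.3598 = -0.5435
  r[C,C] = 1 (diagonal).

R is symmetric with unit diagonal. Assembling:

R = [[1, -0.1387, 0.4899],
 [-0.1387, 1, -0.5435],
 [0.4899, -0.5435, 1]]


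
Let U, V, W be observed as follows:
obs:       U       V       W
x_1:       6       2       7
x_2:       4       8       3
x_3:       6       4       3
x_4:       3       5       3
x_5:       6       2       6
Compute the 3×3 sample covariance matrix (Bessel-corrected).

Step 1 — column means:
  mean(U) = (6 + 4 + 6 + 3 + 6) / 5 = 25/5 = 5
  mean(V) = (2 + 8 + 4 + 5 + 2) / 5 = 21/5 = 4.2
  mean(W) = (7 + 3 + 3 + 3 + 6) / 5 = 22/5 = 4.4

Step 2 — sample covariance S[i,j] = (1/(n-1)) · Σ_k (x_{k,i} - mean_i) · (x_{k,j} - mean_j), with n-1 = 4.
  S[U,U] = ((1)·(1) + (-1)·(-1) + (1)·(1) + (-2)·(-2) + (1)·(1)) / 4 = 8/4 = 2
  S[U,V] = ((1)·(-2.2) + (-1)·(3.8) + (1)·(-0.2) + (-2)·(0.8) + (1)·(-2.2)) / 4 = -10/4 = -2.5
  S[U,W] = ((1)·(2.6) + (-1)·(-1.4) + (1)·(-1.4) + (-2)·(-1.4) + (1)·(1.6)) / 4 = 7/4 = 1.75
  S[V,V] = ((-2.2)·(-2.2) + (3.8)·(3.8) + (-0.2)·(-0.2) + (0.8)·(0.8) + (-2.2)·(-2.2)) / 4 = 24.8/4 = 6.2
  S[V,W] = ((-2.2)·(2.6) + (3.8)·(-1.4) + (-0.2)·(-1.4) + (0.8)·(-1.4) + (-2.2)·(1.6)) / 4 = -15.4/4 = -3.85
  S[W,W] = ((2.6)·(2.6) + (-1.4)·(-1.4) + (-1.4)·(-1.4) + (-1.4)·(-1.4) + (1.6)·(1.6)) / 4 = 15.2/4 = 3.8

S is symmetric (S[j,i] = S[i,j]). Assembling:

S = [[2, -2.5, 1.75],
 [-2.5, 6.2, -3.85],
 [1.75, -3.85, 3.8]]


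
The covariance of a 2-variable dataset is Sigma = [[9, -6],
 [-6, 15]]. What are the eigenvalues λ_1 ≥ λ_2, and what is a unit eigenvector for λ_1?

Step 1 — characteristic polynomial of 2×2 Sigma:
  det(Sigma - λI) = λ² - trace · λ + det = 0.
  trace = 9 + 15 = 24, det = 9·15 - (-6)² = 99.
Step 2 — discriminant:
  Δ = trace² - 4·det = 576 - 396 = 180.
Step 3 — eigenvalues:
  λ = (trace ± √Δ)/2 = (24 ± 13.4164)/2,
  λ_1 = 18.7082,  λ_2 = 5.2918.

Step 4 — unit eigenvector for λ_1: solve (Sigma - λ_1 I)v = 0. First row:
  (9 - 18.7082)·v_x + (-6)·v_y = 0, i.e. (-9.7082)·v_x + (-6)·v_y = 0,
  so v ∝ (b, λ_1 - a) = (-6, 9.7082); multiply by -1 so the first entry is positive: u = (6, -9.7082).
  ||u|| = √((6)² + (-9.7082)²) = √(130.2492) ≈ 11.4127,
  v_1 = u/||u|| ≈ (0.5257, -0.8507) (||v_1|| = 1).

λ_1 = 18.7082,  λ_2 = 5.2918;  v_1 ≈ (0.5257, -0.8507)


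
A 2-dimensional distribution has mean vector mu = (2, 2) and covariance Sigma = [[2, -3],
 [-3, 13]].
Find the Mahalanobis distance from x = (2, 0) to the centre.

Step 1 — centre the observation: (x - mu) = (0, -2).

Step 2 — invert Sigma. det(Sigma) = 2·13 - (-3)² = 17.
  Sigma^{-1} = (1/det) · [[d, -b], [-b, a]] = [[0.7647, 0.1765],
 [0.1765, 0.1176]].

Step 3 — form the quadratic (x - mu)^T · Sigma^{-1} · (x - mu):
  Sigma^{-1} · (x - mu) = (-0.3529, -0.2353).
  (x - mu)^T · [Sigma^{-1} · (x - mu)] = (0)·(-0.3529) + (-2)·(-0.2353) = 0.4706.

Step 4 — take square root: d = √(0.4706) ≈ 0.686.

d(x, mu) = √(0.4706) ≈ 0.686


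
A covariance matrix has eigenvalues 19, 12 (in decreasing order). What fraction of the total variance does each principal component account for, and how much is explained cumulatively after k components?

Step 1 — total variance = trace(Sigma) = Σ λ_i = 19 + 12 = 31.

Step 2 — fraction explained by component i = λ_i / Σ λ:
  PC1: 19/31 = 0.6129
  PC2: 12/31 = 0.3871

Step 3 — cumulative fraction after k components = (λ_1 + ... + λ_k) / Σ λ:
  k = 1: 19/31 = 0.6129
  k = 2: (19 + 12)/31 = 31/31 = 1

Summary (fraction, with percent):

explained: PC1 0.6129 (61.29%), PC2 0.3871 (38.71%);  cumulative: 0.6129, 1


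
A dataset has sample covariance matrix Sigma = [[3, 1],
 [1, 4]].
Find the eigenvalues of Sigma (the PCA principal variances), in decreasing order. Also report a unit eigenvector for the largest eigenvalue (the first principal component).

Step 1 — characteristic polynomial of 2×2 Sigma:
  det(Sigma - λI) = λ² - trace · λ + det = 0.
  trace = 3 + 4 = 7, det = 3·4 - (1)² = 11.
Step 2 — discriminant:
  Δ = trace² - 4·det = 49 - 44 = 5.
Step 3 — eigenvalues:
  λ = (trace ± √Δ)/2 = (7 ± 2.2361)/2,
  λ_1 = 4.618,  λ_2 = 2.382.

Step 4 — unit eigenvector for λ_1: solve (Sigma - λ_1 I)v = 0. First row:
  (3 - 4.618)·v_x + (1)·v_y = 0, i.e. (-1.618)·v_x + (1)·v_y = 0,
  so v ∝ (b, λ_1 - a) = (1, 1.618) = u.
  ||u|| = √((1)² + (1.618)²) = √(3.618) ≈ 1.9021,
  v_1 = u/||u|| ≈ (0.5257, 0.8507) (||v_1|| = 1).

λ_1 = 4.618,  λ_2 = 2.382;  v_1 ≈ (0.5257, 0.8507)


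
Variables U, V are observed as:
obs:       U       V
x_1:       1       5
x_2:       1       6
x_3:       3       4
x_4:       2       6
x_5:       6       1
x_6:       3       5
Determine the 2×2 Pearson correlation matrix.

Step 1 — column means:
  mean(U) = (1 + 1 + 3 + 2 + 6 + 3) / 6 = 16/6 = 2.6667
  mean(V) = (5 + 6 + 4 + 6 + 1 + 5) / 6 = 27/6 = 4.5

Step 2 — sample variances and covariances s[i,j] = (1/(n-1)) · Σ_k (x_{k,i} - mean_i) · (x_{k,j} - mean_j), with n-1 = 5:
  s[U,U] = ((-1.6667)·(-1.6667) + (-1.6667)·(-1.6667) + (0.3333)·(0.3333) + (-0.6667)·(-0.6667) + (3.3333)·(3.3333) + (0.3333)·(0.3333)) / 5 = 17.3333/5 = 3.4667
  s[U,V] = ((-1.6667)·(0.5) + (-1.6667)·(1.5) + (0.3333)·(-0.5) + (-0.6667)·(1.5) + (3.3333)·(-3.5) + (0.3333)·(0.5)) / 5 = -16/5 = -3.2
  s[V,V] = ((0.5)·(0.5) + (1.5)·(1.5) + (-0.5)·(-0.5) + (1.5)·(1.5) + (-3.5)·(-3.5) + (0.5)·(0.5)) / 5 = 17.5/5 = 3.5
  Sample standard deviations s_i = √(s[i,i]):
  s(U) = √(3.4667) = 1.8619
  s(V) = √(3.5) = 1.8708

Step 3 — r_{ij} = s_{ij} / (s_i · s_j):
  r[U,U] = 1 (diagonal).
  r[U,V] = -3.2 / (1.8619 · 1.8708) = -3.2 / 3.4833 = -0.9187
  r[V,V] = 1 (diagonal).

R is symmetric with unit diagonal. Assembling:

R = [[1, -0.9187],
 [-0.9187, 1]]


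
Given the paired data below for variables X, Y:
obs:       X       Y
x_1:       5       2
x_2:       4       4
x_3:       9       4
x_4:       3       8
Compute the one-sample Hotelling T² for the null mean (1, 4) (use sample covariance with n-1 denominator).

Step 1 — sample mean vector:
  mean(X) = (5 + 4 + 9 + 3) / 4 = 21/4 = 5.25
  mean(Y) = (2 + 4 + 4 + 8) / 4 = 18/4 = 4.5
  x̄ = (5.25, 4.5),  deviation x̄ - mu_0 = (5.25, 4.5) - (1, 4) = (4.25, 0.5).

Step 2 — sample covariance matrix, S[i,j] = (1/(n-1)) · Σ_k (x_{k,i} - mean_i) · (x_{k,j} - mean_j), divisor n-1 = 3:
  S[X,X] = ((-0.25)·(-0.25) + (-1.25)·(-1.25) + (3.75)·(3.75) + (-2.25)·(-2.25)) / 3 = 20.75/3 = 6.9167
  S[X,Y] = ((-0.25)·(-2.5) + (-1.25)·(-0.5) + (3.75)·(-0.5) + (-2.25)·(3.5)) / 3 = -8.5/3 = -2.8333
  S[Y,Y] = ((-2.5)·(-2.5) + (-0.5)·(-0.5) + (-0.5)·(-0.5) + (3.5)·(3.5)) / 3 = 19/3 = 6.3333
  S = [[6.9167, -2.8333],
 [-2.8333, 6.3333]].

Step 3 — invert S. det(S) = 6.9167·6.3333 - (-2.8333)² = 35.7778.
  S^{-1} = (1/det) · [[d, -b], [-b, a]] = [[0.177, 0.0792],
 [0.0792, 0.1933]].

Step 4 — quadratic form (x̄ - mu_0)^T · S^{-1} · (x̄ - mu_0):
  S^{-1} · (x̄ - mu_0) = (0.7919, 0.4332),
  (x̄ - mu_0)^T · [...] = (4.25)·(0.7919) + (0.5)·(0.4332) = 3.5823.

Step 5 — scale by n: T² = 4 · 3.5823 = 14.3292.

T² ≈ 14.3292
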